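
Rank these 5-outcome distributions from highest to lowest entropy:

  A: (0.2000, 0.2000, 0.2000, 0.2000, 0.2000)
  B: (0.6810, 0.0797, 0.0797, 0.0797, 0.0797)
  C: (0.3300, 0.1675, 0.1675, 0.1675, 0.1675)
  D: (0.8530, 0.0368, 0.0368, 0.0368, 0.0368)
A > C > B > D

Key insight: Entropy is maximized by uniform distributions and minimized by concentrated distributions.

Entropies:
  H(A) = 2.3219 bits
  H(B) = 1.5413 bits
  H(C) = 2.2549 bits
  H(D) = 0.8963 bits

Ranking: A > C > B > D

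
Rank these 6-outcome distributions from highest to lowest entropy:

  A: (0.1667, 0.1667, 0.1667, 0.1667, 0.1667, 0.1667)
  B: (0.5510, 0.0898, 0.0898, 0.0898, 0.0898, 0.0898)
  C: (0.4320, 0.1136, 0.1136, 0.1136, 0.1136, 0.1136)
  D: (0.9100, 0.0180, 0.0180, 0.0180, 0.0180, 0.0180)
A > C > B > D

Key insight: Entropy is maximized by uniform distributions and minimized by concentrated distributions.

Entropies:
  H(A) = 2.5850 bits
  H(B) = 2.0350 bits
  H(C) = 2.3055 bits
  H(D) = 0.6454 bits

Ranking: A > C > B > D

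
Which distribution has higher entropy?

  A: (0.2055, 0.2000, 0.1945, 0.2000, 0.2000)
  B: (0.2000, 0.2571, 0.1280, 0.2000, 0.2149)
A

Both distributions are close to uniform, making this a harder comparison.

H(A) = 2.3217 bits
H(B) = 2.2889 bits

The distribution closer to uniform has higher entropy.
Answer: A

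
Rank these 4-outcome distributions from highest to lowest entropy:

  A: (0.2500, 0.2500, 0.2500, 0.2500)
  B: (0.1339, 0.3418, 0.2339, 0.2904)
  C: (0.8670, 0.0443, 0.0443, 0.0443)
A > B > C

Key insight: Entropy is maximized by uniform distributions and minimized by concentrated distributions.

- Uniform distributions have maximum entropy log₂(4) = 2.0000 bits
- The more "peaked" or concentrated a distribution, the lower its entropy

Entropies:
  H(A) = 2.0000 bits
  H(B) = 1.9261 bits
  H(C) = 0.7764 bits

Ranking: A > B > C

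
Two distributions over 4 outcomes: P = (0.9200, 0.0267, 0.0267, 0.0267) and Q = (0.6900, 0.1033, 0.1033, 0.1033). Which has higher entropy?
Q

P is highly concentrated on one outcome (92%), making it nearly deterministic. Q spreads its mass more evenly (max 69%). The more spread-out distribution has higher entropy: H(P) ≈ 0.529 bits, H(Q) ≈ 1.385 bits.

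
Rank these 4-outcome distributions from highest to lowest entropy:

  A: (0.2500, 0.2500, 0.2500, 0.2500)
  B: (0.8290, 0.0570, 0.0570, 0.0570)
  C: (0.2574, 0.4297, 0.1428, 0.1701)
A > C > B

Key insight: Entropy is maximized by uniform distributions and minimized by concentrated distributions.

- Uniform distributions have maximum entropy log₂(4) = 2.0000 bits
- The more "peaked" or concentrated a distribution, the lower its entropy

Entropies:
  H(A) = 2.0000 bits
  H(B) = 0.9310 bits
  H(C) = 1.8633 bits

Ranking: A > C > B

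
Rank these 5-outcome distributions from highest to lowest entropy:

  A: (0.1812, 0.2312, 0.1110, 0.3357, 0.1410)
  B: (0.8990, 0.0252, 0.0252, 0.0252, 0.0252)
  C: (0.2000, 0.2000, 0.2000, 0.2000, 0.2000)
C > A > B

Key insight: Entropy is maximized by uniform distributions and minimized by concentrated distributions.

- Uniform distributions have maximum entropy log₂(5) = 2.3219 bits
- The more "peaked" or concentrated a distribution, the lower its entropy

Entropies:
  H(A) = 2.2141 bits
  H(B) = 0.6742 bits
  H(C) = 2.3219 bits

Ranking: C > A > B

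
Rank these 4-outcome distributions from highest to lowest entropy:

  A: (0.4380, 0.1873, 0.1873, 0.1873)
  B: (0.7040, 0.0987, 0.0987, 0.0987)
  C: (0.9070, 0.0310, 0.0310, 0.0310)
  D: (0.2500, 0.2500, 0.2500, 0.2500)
D > A > B > C

Key insight: Entropy is maximized by uniform distributions and minimized by concentrated distributions.

Entropies:
  H(A) = 1.8796 bits
  H(B) = 1.3455 bits
  H(C) = 0.5938 bits
  H(D) = 2.0000 bits

Ranking: D > A > B > C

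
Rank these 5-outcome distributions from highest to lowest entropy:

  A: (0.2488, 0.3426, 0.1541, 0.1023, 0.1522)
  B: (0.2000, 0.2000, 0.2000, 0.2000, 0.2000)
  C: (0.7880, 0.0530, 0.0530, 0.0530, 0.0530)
B > A > C

Key insight: Entropy is maximized by uniform distributions and minimized by concentrated distributions.

- Uniform distributions have maximum entropy log₂(5) = 2.3219 bits
- The more "peaked" or concentrated a distribution, the lower its entropy

Entropies:
  H(A) = 2.1944 bits
  H(B) = 2.3219 bits
  H(C) = 1.1693 bits

Ranking: B > A > C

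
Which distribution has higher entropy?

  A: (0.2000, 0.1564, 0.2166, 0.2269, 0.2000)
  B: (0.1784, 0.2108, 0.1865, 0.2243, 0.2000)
B

Both distributions are close to uniform, making this a harder comparison.

H(A) = 2.3110 bits
H(B) = 2.3171 bits

The distribution closer to uniform has higher entropy.
Answer: B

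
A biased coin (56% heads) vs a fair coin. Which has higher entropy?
Fair coin

The fair coin is uniform (p=0.5), maximizing binary entropy at 1 bit. The biased coin has H(0.56) ≈ 0.990 bits — its outcome is more predictable, so its entropy is lower.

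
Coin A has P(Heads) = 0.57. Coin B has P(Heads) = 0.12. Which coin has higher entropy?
A

For binary distributions, entropy is maximized at p=0.5 and decreases as p moves toward 0 or 1.

H(A) = H(0.57) = 0.9858 bits
H(B) = H(0.12) = 0.5294 bits

Distribution A (p=0.57) is closer to uniform (p=0.5), so it has higher entropy.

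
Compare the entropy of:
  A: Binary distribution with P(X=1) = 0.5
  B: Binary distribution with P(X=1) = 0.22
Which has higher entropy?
A

For binary distributions, entropy is maximized at p=0.5 and decreases as p moves toward 0 or 1.

H(A) = H(0.5) = 1.0000 bits
H(B) = H(0.22) = 0.7602 bits

Distribution A (p=0.5) is closer to uniform (p=0.5), so it has higher entropy.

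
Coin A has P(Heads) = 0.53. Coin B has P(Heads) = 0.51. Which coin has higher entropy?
B

For binary distributions, entropy is maximized at p=0.5 and decreases as p moves toward 0 or 1.

H(A) = H(0.53) = 0.9974 bits
H(B) = H(0.51) = 0.9997 bits

Distribution B (p=0.51) is closer to uniform (p=0.5), so it has higher entropy.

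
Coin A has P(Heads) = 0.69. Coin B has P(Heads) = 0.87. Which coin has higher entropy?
A

For binary distributions, entropy is maximized at p=0.5 and decreases as p moves toward 0 or 1.

H(A) = H(0.69) = 0.8932 bits
H(B) = H(0.87) = 0.5574 bits

Distribution A (p=0.69) is closer to uniform (p=0.5), so it has higher entropy.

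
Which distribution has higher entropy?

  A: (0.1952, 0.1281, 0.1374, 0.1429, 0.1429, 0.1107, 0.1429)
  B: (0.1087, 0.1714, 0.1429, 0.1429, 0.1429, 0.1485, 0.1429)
B

Both distributions are close to uniform, making this a harder comparison.

H(A) = 2.7880 bits
H(B) = 2.7969 bits

The distribution closer to uniform has higher entropy.
Answer: B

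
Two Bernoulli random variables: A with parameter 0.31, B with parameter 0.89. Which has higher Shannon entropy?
A

For binary distributions, entropy is maximized at p=0.5 and decreases as p moves toward 0 or 1.

H(A) = H(0.31) = 0.8932 bits
H(B) = H(0.89) = 0.4999 bits

Distribution A (p=0.31) is closer to uniform (p=0.5), so it has higher entropy.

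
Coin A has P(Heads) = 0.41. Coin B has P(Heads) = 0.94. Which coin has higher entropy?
A

For binary distributions, entropy is maximized at p=0.5 and decreases as p moves toward 0 or 1.

H(A) = H(0.41) = 0.9765 bits
H(B) = H(0.94) = 0.3274 bits

Distribution A (p=0.41) is closer to uniform (p=0.5), so it has higher entropy.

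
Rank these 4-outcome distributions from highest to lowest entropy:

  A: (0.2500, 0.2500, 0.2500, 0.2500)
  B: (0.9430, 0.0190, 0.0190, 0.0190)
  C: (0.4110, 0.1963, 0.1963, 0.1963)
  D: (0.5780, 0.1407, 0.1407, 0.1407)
A > C > D > B

Key insight: Entropy is maximized by uniform distributions and minimized by concentrated distributions.

Entropies:
  H(A) = 2.0000 bits
  H(B) = 0.4058 bits
  H(C) = 1.9106 bits
  H(D) = 1.6512 bits

Ranking: A > C > D > B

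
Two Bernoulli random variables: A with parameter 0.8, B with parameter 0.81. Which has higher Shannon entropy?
A

For binary distributions, entropy is maximized at p=0.5 and decreases as p moves toward 0 or 1.

H(A) = H(0.8) = 0.7219 bits
H(B) = H(0.81) = 0.7015 bits

Distribution A (p=0.8) is closer to uniform (p=0.5), so it has higher entropy.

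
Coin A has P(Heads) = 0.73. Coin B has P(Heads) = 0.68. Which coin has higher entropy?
B

For binary distributions, entropy is maximized at p=0.5 and decreases as p moves toward 0 or 1.

H(A) = H(0.73) = 0.8415 bits
H(B) = H(0.68) = 0.9044 bits

Distribution B (p=0.68) is closer to uniform (p=0.5), so it has higher entropy.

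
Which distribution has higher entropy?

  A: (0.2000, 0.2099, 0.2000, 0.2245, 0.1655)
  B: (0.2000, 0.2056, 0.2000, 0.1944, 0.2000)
B

Both distributions are close to uniform, making this a harder comparison.

H(A) = 2.3149 bits
H(B) = 2.3217 bits

The distribution closer to uniform has higher entropy.
Answer: B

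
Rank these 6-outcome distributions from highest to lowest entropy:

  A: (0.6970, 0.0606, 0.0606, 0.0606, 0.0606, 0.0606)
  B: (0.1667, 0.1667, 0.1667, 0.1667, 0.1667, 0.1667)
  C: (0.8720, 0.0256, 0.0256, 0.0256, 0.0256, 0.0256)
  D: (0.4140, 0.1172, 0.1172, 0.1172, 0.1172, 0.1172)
B > D > A > C

Key insight: Entropy is maximized by uniform distributions and minimized by concentrated distributions.

Entropies:
  H(A) = 1.5885 bits
  H(B) = 2.5850 bits
  H(C) = 0.8491 bits
  H(D) = 2.3392 bits

Ranking: B > D > A > C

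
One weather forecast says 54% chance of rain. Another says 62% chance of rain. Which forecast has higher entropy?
54% forecast

Treat each forecast as a Bernoulli distribution. Binary entropy is maximized at p=0.5 and falls off symmetrically toward 0 or 1. The 54% forecast is closer to 50%, so it is more uncertain. H(54%) ≈ 0.995 bits, H(62%) ≈ 0.958 bits.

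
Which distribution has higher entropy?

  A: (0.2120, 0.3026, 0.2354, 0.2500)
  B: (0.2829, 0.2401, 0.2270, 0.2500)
B

Both distributions are close to uniform, making this a harder comparison.

H(A) = 1.9875 bits
H(B) = 1.9951 bits

The distribution closer to uniform has higher entropy.
Answer: B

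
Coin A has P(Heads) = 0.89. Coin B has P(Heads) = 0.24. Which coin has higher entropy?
B

For binary distributions, entropy is maximized at p=0.5 and decreases as p moves toward 0 or 1.

H(A) = H(0.89) = 0.4999 bits
H(B) = H(0.24) = 0.7950 bits

Distribution B (p=0.24) is closer to uniform (p=0.5), so it has higher entropy.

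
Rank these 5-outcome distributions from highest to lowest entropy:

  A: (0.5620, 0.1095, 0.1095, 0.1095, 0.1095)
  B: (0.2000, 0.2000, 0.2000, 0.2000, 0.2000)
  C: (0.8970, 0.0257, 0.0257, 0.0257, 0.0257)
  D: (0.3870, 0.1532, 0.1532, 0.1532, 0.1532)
B > D > A > C

Key insight: Entropy is maximized by uniform distributions and minimized by concentrated distributions.

Entropies:
  H(A) = 1.8649 bits
  H(B) = 2.3219 bits
  H(C) = 0.6844 bits
  H(D) = 2.1888 bits

Ranking: B > D > A > C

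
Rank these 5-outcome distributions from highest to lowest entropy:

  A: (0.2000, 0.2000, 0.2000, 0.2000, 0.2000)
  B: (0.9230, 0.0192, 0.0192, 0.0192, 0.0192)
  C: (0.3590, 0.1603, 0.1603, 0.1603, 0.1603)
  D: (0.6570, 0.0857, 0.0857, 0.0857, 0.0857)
A > C > D > B

Key insight: Entropy is maximized by uniform distributions and minimized by concentrated distributions.

Entropies:
  H(A) = 2.3219 bits
  H(B) = 0.5455 bits
  H(C) = 2.2238 bits
  H(D) = 1.6137 bits

Ranking: A > C > D > B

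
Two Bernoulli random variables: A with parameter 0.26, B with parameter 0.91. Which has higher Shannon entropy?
A

For binary distributions, entropy is maximized at p=0.5 and decreases as p moves toward 0 or 1.

H(A) = H(0.26) = 0.8267 bits
H(B) = H(0.91) = 0.4365 bits

Distribution A (p=0.26) is closer to uniform (p=0.5), so it has higher entropy.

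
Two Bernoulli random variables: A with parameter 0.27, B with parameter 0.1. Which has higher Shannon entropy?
A

For binary distributions, entropy is maximized at p=0.5 and decreases as p moves toward 0 or 1.

H(A) = H(0.27) = 0.8415 bits
H(B) = H(0.1) = 0.4690 bits

Distribution A (p=0.27) is closer to uniform (p=0.5), so it has higher entropy.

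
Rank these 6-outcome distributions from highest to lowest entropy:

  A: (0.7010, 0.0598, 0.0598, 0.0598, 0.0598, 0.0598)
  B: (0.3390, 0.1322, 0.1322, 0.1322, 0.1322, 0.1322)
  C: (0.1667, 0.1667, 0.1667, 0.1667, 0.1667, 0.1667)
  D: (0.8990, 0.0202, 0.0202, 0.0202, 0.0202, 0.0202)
C > B > A > D

Key insight: Entropy is maximized by uniform distributions and minimized by concentrated distributions.

Entropies:
  H(A) = 1.5743 bits
  H(B) = 2.4587 bits
  H(C) = 2.5850 bits
  H(D) = 0.7067 bits

Ranking: C > B > A > D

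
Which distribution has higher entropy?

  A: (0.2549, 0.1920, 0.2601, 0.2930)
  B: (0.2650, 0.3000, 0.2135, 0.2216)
B

Both distributions are close to uniform, making this a harder comparison.

H(A) = 1.9840 bits
H(B) = 1.9861 bits

The distribution closer to uniform has higher entropy.
Answer: B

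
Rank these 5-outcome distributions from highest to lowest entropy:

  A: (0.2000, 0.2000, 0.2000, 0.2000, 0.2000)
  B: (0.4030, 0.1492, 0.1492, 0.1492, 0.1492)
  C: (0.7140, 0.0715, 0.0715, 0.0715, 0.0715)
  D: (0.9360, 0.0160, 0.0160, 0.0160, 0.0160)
A > B > C > D

Key insight: Entropy is maximized by uniform distributions and minimized by concentrated distributions.

Entropies:
  H(A) = 2.3219 bits
  H(B) = 2.1667 bits
  H(C) = 1.4355 bits
  H(D) = 0.4711 bits

Ranking: A > B > C > D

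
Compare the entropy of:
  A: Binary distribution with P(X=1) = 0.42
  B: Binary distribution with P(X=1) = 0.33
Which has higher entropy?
A

For binary distributions, entropy is maximized at p=0.5 and decreases as p moves toward 0 or 1.

H(A) = H(0.42) = 0.9815 bits
H(B) = H(0.33) = 0.9149 bits

Distribution A (p=0.42) is closer to uniform (p=0.5), so it has higher entropy.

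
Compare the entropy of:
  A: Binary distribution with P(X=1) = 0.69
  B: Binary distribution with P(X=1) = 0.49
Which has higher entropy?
B

For binary distributions, entropy is maximized at p=0.5 and decreases as p moves toward 0 or 1.

H(A) = H(0.69) = 0.8932 bits
H(B) = H(0.49) = 0.9997 bits

Distribution B (p=0.49) is closer to uniform (p=0.5), so it has higher entropy.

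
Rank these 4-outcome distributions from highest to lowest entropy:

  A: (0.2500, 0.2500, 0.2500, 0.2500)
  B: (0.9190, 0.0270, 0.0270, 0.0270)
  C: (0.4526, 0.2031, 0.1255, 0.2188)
A > C > B

Key insight: Entropy is maximized by uniform distributions and minimized by concentrated distributions.

- Uniform distributions have maximum entropy log₂(4) = 2.0000 bits
- The more "peaked" or concentrated a distribution, the lower its entropy

Entropies:
  H(A) = 2.0000 bits
  H(B) = 0.5341 bits
  H(C) = 1.8402 bits

Ranking: A > C > B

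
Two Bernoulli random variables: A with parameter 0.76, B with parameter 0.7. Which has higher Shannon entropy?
B

For binary distributions, entropy is maximized at p=0.5 and decreases as p moves toward 0 or 1.

H(A) = H(0.76) = 0.7950 bits
H(B) = H(0.7) = 0.8813 bits

Distribution B (p=0.7) is closer to uniform (p=0.5), so it has higher entropy.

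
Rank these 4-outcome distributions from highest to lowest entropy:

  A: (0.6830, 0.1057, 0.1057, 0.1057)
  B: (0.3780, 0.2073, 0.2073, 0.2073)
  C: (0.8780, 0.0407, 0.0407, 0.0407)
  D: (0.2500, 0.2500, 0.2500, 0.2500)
D > B > A > C

Key insight: Entropy is maximized by uniform distributions and minimized by concentrated distributions.

Entropies:
  H(A) = 1.4035 bits
  H(B) = 1.9425 bits
  H(C) = 0.7284 bits
  H(D) = 2.0000 bits

Ranking: D > B > A > C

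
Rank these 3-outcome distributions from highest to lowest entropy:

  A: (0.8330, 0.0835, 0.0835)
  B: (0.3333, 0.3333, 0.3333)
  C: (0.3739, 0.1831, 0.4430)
B > C > A

Key insight: Entropy is maximized by uniform distributions and minimized by concentrated distributions.

- Uniform distributions have maximum entropy log₂(3) = 1.5850 bits
- The more "peaked" or concentrated a distribution, the lower its entropy

Entropies:
  H(A) = 0.8178 bits
  H(B) = 1.5850 bits
  H(C) = 1.4995 bits

Ranking: B > C > A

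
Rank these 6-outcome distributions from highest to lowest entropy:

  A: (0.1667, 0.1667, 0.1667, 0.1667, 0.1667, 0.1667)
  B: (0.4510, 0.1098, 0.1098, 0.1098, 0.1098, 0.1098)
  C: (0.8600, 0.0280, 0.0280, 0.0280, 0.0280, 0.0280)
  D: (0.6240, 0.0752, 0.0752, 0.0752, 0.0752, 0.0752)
A > B > D > C

Key insight: Entropy is maximized by uniform distributions and minimized by concentrated distributions.

Entropies:
  H(A) = 2.5850 bits
  H(B) = 2.2678 bits
  H(C) = 0.9093 bits
  H(D) = 1.8282 bits

Ranking: A > B > D > C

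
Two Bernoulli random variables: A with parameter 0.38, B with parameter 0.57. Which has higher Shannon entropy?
B

For binary distributions, entropy is maximized at p=0.5 and decreases as p moves toward 0 or 1.

H(A) = H(0.38) = 0.9580 bits
H(B) = H(0.57) = 0.9858 bits

Distribution B (p=0.57) is closer to uniform (p=0.5), so it has higher entropy.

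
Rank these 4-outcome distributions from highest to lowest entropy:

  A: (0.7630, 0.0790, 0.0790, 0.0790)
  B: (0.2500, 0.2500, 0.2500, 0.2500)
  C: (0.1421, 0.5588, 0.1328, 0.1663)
B > C > A

Key insight: Entropy is maximized by uniform distributions and minimized by concentrated distributions.

- Uniform distributions have maximum entropy log₂(4) = 2.0000 bits
- The more "peaked" or concentrated a distribution, the lower its entropy

Entropies:
  H(A) = 1.1657 bits
  H(B) = 2.0000 bits
  H(C) = 1.6863 bits

Ranking: B > C > A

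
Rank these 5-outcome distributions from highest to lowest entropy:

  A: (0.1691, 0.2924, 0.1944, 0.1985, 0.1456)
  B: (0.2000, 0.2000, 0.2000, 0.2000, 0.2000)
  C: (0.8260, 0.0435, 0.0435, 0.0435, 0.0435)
B > A > C

Key insight: Entropy is maximized by uniform distributions and minimized by concentrated distributions.

- Uniform distributions have maximum entropy log₂(5) = 2.3219 bits
- The more "peaked" or concentrated a distribution, the lower its entropy

Entropies:
  H(A) = 2.2794 bits
  H(B) = 2.3219 bits
  H(C) = 1.0148 bits

Ranking: B > A > C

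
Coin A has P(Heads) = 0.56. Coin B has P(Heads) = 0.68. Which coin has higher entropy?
A

For binary distributions, entropy is maximized at p=0.5 and decreases as p moves toward 0 or 1.

H(A) = H(0.56) = 0.9896 bits
H(B) = H(0.68) = 0.9044 bits

Distribution A (p=0.56) is closer to uniform (p=0.5), so it has higher entropy.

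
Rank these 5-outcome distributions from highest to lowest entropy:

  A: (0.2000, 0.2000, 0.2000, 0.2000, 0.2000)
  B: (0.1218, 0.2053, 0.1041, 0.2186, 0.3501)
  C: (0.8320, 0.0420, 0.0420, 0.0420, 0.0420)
A > B > C

Key insight: Entropy is maximized by uniform distributions and minimized by concentrated distributions.

- Uniform distributions have maximum entropy log₂(5) = 2.3219 bits
- The more "peaked" or concentrated a distribution, the lower its entropy

Entropies:
  H(A) = 2.3219 bits
  H(B) = 2.1884 bits
  H(C) = 0.9891 bits

Ranking: A > B > C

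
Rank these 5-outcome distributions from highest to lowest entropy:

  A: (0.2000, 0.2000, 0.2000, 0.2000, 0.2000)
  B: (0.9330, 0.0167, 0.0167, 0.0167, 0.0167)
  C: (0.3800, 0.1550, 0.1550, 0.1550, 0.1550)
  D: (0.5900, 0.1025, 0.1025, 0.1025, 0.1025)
A > C > D > B

Key insight: Entropy is maximized by uniform distributions and minimized by concentrated distributions.

Entropies:
  H(A) = 2.3219 bits
  H(B) = 0.4886 bits
  H(C) = 2.1980 bits
  H(D) = 1.7965 bits

Ranking: A > C > D > B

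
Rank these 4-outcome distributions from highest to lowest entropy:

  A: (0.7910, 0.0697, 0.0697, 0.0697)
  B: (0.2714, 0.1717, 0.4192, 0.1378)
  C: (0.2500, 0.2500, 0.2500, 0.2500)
C > B > A

Key insight: Entropy is maximized by uniform distributions and minimized by concentrated distributions.

- Uniform distributions have maximum entropy log₂(4) = 2.0000 bits
- The more "peaked" or concentrated a distribution, the lower its entropy

Entropies:
  H(A) = 1.0708 bits
  H(B) = 1.8669 bits
  H(C) = 2.0000 bits

Ranking: C > B > A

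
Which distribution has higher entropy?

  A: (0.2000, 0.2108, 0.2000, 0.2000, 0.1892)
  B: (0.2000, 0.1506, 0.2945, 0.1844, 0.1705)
A

Both distributions are close to uniform, making this a harder comparison.

H(A) = 2.3211 bits
H(B) = 2.2800 bits

The distribution closer to uniform has higher entropy.
Answer: A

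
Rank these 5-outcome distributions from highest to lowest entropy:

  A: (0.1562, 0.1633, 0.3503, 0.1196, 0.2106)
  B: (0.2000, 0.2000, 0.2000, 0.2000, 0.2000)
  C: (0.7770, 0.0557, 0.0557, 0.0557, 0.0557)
B > A > C

Key insight: Entropy is maximized by uniform distributions and minimized by concentrated distributions.

- Uniform distributions have maximum entropy log₂(5) = 2.3219 bits
- The more "peaked" or concentrated a distribution, the lower its entropy

Entropies:
  H(A) = 2.2152 bits
  H(B) = 2.3219 bits
  H(C) = 1.2116 bits

Ranking: B > A > C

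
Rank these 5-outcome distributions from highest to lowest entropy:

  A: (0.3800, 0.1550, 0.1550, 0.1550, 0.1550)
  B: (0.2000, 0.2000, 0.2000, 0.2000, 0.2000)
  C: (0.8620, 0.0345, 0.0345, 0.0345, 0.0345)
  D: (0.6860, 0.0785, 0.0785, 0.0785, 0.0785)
B > A > D > C

Key insight: Entropy is maximized by uniform distributions and minimized by concentrated distributions.

Entropies:
  H(A) = 2.1980 bits
  H(B) = 2.3219 bits
  H(C) = 0.8550 bits
  H(D) = 1.5257 bits

Ranking: B > A > D > C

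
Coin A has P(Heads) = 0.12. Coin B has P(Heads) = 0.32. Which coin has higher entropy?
B

For binary distributions, entropy is maximized at p=0.5 and decreases as p moves toward 0 or 1.

H(A) = H(0.12) = 0.5294 bits
H(B) = H(0.32) = 0.9044 bits

Distribution B (p=0.32) is closer to uniform (p=0.5), so it has higher entropy.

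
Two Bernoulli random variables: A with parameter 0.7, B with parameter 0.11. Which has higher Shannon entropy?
A

For binary distributions, entropy is maximized at p=0.5 and decreases as p moves toward 0 or 1.

H(A) = H(0.7) = 0.8813 bits
H(B) = H(0.11) = 0.4999 bits

Distribution A (p=0.7) is closer to uniform (p=0.5), so it has higher entropy.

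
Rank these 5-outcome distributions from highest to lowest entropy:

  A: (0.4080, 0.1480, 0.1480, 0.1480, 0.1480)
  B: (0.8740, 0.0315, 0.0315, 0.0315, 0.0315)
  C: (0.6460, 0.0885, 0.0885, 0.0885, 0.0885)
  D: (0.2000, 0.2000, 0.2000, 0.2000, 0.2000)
D > A > C > B

Key insight: Entropy is maximized by uniform distributions and minimized by concentrated distributions.

Entropies:
  H(A) = 2.1594 bits
  H(B) = 0.7984 bits
  H(C) = 1.6456 bits
  H(D) = 2.3219 bits

Ranking: D > A > C > B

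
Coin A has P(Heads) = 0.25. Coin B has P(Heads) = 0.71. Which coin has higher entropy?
B

For binary distributions, entropy is maximized at p=0.5 and decreases as p moves toward 0 or 1.

H(A) = H(0.25) = 0.8113 bits
H(B) = H(0.71) = 0.8687 bits

Distribution B (p=0.71) is closer to uniform (p=0.5), so it has higher entropy.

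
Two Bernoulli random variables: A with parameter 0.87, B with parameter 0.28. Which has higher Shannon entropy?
B

For binary distributions, entropy is maximized at p=0.5 and decreases as p moves toward 0 or 1.

H(A) = H(0.87) = 0.5574 bits
H(B) = H(0.28) = 0.8555 bits

Distribution B (p=0.28) is closer to uniform (p=0.5), so it has higher entropy.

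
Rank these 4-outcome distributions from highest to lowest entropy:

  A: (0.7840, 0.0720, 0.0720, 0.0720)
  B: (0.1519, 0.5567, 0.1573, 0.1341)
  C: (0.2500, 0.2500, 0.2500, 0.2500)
C > B > A

Key insight: Entropy is maximized by uniform distributions and minimized by concentrated distributions.

- Uniform distributions have maximum entropy log₂(4) = 2.0000 bits
- The more "peaked" or concentrated a distribution, the lower its entropy

Entropies:
  H(A) = 1.0951 bits
  H(B) = 1.6918 bits
  H(C) = 2.0000 bits

Ranking: C > B > A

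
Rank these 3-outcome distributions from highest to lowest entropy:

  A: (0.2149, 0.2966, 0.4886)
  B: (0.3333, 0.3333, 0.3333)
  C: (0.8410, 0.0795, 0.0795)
B > A > C

Key insight: Entropy is maximized by uniform distributions and minimized by concentrated distributions.

- Uniform distributions have maximum entropy log₂(3) = 1.5850 bits
- The more "peaked" or concentrated a distribution, the lower its entropy

Entropies:
  H(A) = 1.5016 bits
  H(B) = 1.5850 bits
  H(C) = 0.7909 bits

Ranking: B > A > C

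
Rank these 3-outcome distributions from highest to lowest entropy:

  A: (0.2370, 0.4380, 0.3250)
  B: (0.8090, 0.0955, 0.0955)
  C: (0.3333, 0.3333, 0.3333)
C > A > B

Key insight: Entropy is maximized by uniform distributions and minimized by concentrated distributions.

- Uniform distributions have maximum entropy log₂(3) = 1.5850 bits
- The more "peaked" or concentrated a distribution, the lower its entropy

Entropies:
  H(A) = 1.5409 bits
  H(B) = 0.8946 bits
  H(C) = 1.5850 bits

Ranking: C > A > B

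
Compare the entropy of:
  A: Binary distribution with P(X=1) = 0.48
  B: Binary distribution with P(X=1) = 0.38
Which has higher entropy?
A

For binary distributions, entropy is maximized at p=0.5 and decreases as p moves toward 0 or 1.

H(A) = H(0.48) = 0.9988 bits
H(B) = H(0.38) = 0.9580 bits

Distribution A (p=0.48) is closer to uniform (p=0.5), so it has higher entropy.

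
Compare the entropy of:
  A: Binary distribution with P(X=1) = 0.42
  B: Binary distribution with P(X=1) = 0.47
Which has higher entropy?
B

For binary distributions, entropy is maximized at p=0.5 and decreases as p moves toward 0 or 1.

H(A) = H(0.42) = 0.9815 bits
H(B) = H(0.47) = 0.9974 bits

Distribution B (p=0.47) is closer to uniform (p=0.5), so it has higher entropy.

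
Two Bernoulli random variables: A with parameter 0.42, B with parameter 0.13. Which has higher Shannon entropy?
A

For binary distributions, entropy is maximized at p=0.5 and decreases as p moves toward 0 or 1.

H(A) = H(0.42) = 0.9815 bits
H(B) = H(0.13) = 0.5574 bits

Distribution A (p=0.42) is closer to uniform (p=0.5), so it has higher entropy.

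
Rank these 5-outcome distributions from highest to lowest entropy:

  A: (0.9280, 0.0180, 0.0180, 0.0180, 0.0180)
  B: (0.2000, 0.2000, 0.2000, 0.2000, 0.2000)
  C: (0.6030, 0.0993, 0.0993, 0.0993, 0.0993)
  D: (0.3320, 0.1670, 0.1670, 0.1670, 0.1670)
B > D > C > A

Key insight: Entropy is maximized by uniform distributions and minimized by concentrated distributions.

Entropies:
  H(A) = 0.5173 bits
  H(B) = 2.3219 bits
  H(C) = 1.7632 bits
  H(D) = 2.2530 bits

Ranking: B > D > C > A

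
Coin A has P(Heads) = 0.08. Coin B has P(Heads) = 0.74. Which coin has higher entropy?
B

For binary distributions, entropy is maximized at p=0.5 and decreases as p moves toward 0 or 1.

H(A) = H(0.08) = 0.4022 bits
H(B) = H(0.74) = 0.8267 bits

Distribution B (p=0.74) is closer to uniform (p=0.5), so it has higher entropy.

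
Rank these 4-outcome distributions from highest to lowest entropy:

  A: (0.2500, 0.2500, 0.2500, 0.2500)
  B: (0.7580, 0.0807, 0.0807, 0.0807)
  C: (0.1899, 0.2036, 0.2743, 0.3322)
A > C > B

Key insight: Entropy is maximized by uniform distributions and minimized by concentrated distributions.

- Uniform distributions have maximum entropy log₂(4) = 2.0000 bits
- The more "peaked" or concentrated a distribution, the lower its entropy

Entropies:
  H(A) = 2.0000 bits
  H(B) = 1.1819 bits
  H(C) = 1.9627 bits

Ranking: A > C > B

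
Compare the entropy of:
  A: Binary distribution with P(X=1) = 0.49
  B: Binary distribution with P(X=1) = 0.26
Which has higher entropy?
A

For binary distributions, entropy is maximized at p=0.5 and decreases as p moves toward 0 or 1.

H(A) = H(0.49) = 0.9997 bits
H(B) = H(0.26) = 0.8267 bits

Distribution A (p=0.49) is closer to uniform (p=0.5), so it has higher entropy.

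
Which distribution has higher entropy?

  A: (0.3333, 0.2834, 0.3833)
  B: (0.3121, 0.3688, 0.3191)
B

Both distributions are close to uniform, making this a harder comparison.

H(A) = 1.5741 bits
H(B) = 1.5809 bits

The distribution closer to uniform has higher entropy.
Answer: B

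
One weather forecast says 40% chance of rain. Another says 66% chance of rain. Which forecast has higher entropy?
40% forecast

Treat each forecast as a Bernoulli distribution. Binary entropy is maximized at p=0.5 and falls off symmetrically toward 0 or 1. The 40% forecast is closer to 50%, so it is more uncertain. H(40%) ≈ 0.971 bits, H(66%) ≈ 0.925 bits.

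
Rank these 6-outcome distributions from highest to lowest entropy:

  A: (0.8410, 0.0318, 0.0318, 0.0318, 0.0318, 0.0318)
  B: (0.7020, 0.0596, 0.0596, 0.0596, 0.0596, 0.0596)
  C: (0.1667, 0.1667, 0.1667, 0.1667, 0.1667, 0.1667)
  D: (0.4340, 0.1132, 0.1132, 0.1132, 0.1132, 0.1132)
C > D > B > A

Key insight: Entropy is maximized by uniform distributions and minimized by concentrated distributions.

Entropies:
  H(A) = 1.0011 bits
  H(B) = 1.5708 bits
  H(C) = 2.5850 bits
  H(D) = 2.3016 bits

Ranking: C > D > B > A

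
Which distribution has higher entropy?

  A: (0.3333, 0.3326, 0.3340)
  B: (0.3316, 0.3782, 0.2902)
A

Both distributions are close to uniform, making this a harder comparison.

H(A) = 1.5850 bits
H(B) = 1.5766 bits

The distribution closer to uniform has higher entropy.
Answer: A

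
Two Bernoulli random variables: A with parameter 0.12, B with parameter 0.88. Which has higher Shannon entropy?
Equal

For binary distributions, entropy is maximized at p=0.5 and decreases as p moves toward 0 or 1.

H(A) = H(0.12) = 0.5294 bits
H(B) = H(0.88) = 0.5294 bits

Both distributions are equally far from uniform (|0.12-0.5| = |0.88-0.5|), so they have the same entropy.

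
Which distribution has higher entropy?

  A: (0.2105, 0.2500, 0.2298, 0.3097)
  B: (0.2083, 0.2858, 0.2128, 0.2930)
A

Both distributions are close to uniform, making this a harder comparison.

H(A) = 1.9845 bits
H(B) = 1.9819 bits

The distribution closer to uniform has higher entropy.
Answer: A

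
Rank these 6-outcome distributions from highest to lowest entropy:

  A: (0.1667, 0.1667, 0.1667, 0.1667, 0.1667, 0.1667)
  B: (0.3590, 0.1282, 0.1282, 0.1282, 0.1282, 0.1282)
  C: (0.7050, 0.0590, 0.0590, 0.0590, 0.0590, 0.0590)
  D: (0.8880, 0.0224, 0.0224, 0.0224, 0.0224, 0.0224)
A > B > C > D

Key insight: Entropy is maximized by uniform distributions and minimized by concentrated distributions.

Entropies:
  H(A) = 2.5850 bits
  H(B) = 2.4302 bits
  H(C) = 1.5601 bits
  H(D) = 0.7660 bits

Ranking: A > B > C > D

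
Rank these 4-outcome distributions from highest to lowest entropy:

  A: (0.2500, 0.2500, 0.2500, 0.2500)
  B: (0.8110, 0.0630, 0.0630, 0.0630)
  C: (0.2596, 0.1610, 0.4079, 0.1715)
A > C > B

Key insight: Entropy is maximized by uniform distributions and minimized by concentrated distributions.

- Uniform distributions have maximum entropy log₂(4) = 2.0000 bits
- The more "peaked" or concentrated a distribution, the lower its entropy

Entropies:
  H(A) = 2.0000 bits
  H(B) = 0.9989 bits
  H(C) = 1.8933 bits

Ranking: A > C > B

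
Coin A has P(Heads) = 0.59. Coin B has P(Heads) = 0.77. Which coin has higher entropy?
A

For binary distributions, entropy is maximized at p=0.5 and decreases as p moves toward 0 or 1.

H(A) = H(0.59) = 0.9765 bits
H(B) = H(0.77) = 0.7780 bits

Distribution A (p=0.59) is closer to uniform (p=0.5), so it has higher entropy.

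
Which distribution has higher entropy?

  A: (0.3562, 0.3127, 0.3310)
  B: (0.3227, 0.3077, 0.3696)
A

Both distributions are close to uniform, making this a harder comparison.

H(A) = 1.5829 bits
H(B) = 1.5805 bits

The distribution closer to uniform has higher entropy.
Answer: A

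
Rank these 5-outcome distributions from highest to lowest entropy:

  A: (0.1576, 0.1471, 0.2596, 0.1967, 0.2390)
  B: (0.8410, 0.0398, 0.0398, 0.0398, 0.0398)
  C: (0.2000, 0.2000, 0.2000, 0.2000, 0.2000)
C > A > B

Key insight: Entropy is maximized by uniform distributions and minimized by concentrated distributions.

- Uniform distributions have maximum entropy log₂(5) = 2.3219 bits
- The more "peaked" or concentrated a distribution, the lower its entropy

Entropies:
  H(A) = 2.2869 bits
  H(B) = 0.9499 bits
  H(C) = 2.3219 bits

Ranking: C > A > B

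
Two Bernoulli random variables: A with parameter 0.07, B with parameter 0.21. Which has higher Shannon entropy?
B

For binary distributions, entropy is maximized at p=0.5 and decreases as p moves toward 0 or 1.

H(A) = H(0.07) = 0.3659 bits
H(B) = H(0.21) = 0.7415 bits

Distribution B (p=0.21) is closer to uniform (p=0.5), so it has higher entropy.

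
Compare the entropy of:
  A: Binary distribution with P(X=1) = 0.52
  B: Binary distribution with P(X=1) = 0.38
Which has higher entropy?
A

For binary distributions, entropy is maximized at p=0.5 and decreases as p moves toward 0 or 1.

H(A) = H(0.52) = 0.9988 bits
H(B) = H(0.38) = 0.9580 bits

Distribution A (p=0.52) is closer to uniform (p=0.5), so it has higher entropy.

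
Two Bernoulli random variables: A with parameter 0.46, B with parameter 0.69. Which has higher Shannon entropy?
A

For binary distributions, entropy is maximized at p=0.5 and decreases as p moves toward 0 or 1.

H(A) = H(0.46) = 0.9954 bits
H(B) = H(0.69) = 0.8932 bits

Distribution A (p=0.46) is closer to uniform (p=0.5), so it has higher entropy.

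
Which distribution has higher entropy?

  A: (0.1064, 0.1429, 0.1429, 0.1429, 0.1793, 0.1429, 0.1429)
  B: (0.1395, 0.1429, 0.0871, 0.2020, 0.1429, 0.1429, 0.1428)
A

Both distributions are close to uniform, making this a harder comparison.

H(A) = 2.7938 bits
H(B) = 2.7734 bits

The distribution closer to uniform has higher entropy.
Answer: A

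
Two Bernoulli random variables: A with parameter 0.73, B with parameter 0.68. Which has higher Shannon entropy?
B

For binary distributions, entropy is maximized at p=0.5 and decreases as p moves toward 0 or 1.

H(A) = H(0.73) = 0.8415 bits
H(B) = H(0.68) = 0.9044 bits

Distribution B (p=0.68) is closer to uniform (p=0.5), so it has higher entropy.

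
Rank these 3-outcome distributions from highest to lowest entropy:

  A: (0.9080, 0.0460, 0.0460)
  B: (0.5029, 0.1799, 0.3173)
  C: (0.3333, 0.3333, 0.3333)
C > B > A

Key insight: Entropy is maximized by uniform distributions and minimized by concentrated distributions.

- Uniform distributions have maximum entropy log₂(3) = 1.5850 bits
- The more "peaked" or concentrated a distribution, the lower its entropy

Entropies:
  H(A) = 0.5351 bits
  H(B) = 1.4694 bits
  H(C) = 1.5850 bits

Ranking: C > B > A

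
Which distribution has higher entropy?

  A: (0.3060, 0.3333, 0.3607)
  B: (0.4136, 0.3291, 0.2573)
A

Both distributions are close to uniform, making this a harder comparison.

H(A) = 1.5817 bits
H(B) = 1.5584 bits

The distribution closer to uniform has higher entropy.
Answer: A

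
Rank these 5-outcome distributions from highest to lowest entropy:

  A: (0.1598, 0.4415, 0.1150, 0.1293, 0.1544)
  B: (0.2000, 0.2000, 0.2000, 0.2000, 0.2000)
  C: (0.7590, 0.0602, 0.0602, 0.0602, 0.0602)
B > A > C

Key insight: Entropy is maximized by uniform distributions and minimized by concentrated distributions.

- Uniform distributions have maximum entropy log₂(5) = 2.3219 bits
- The more "peaked" or concentrated a distribution, the lower its entropy

Entropies:
  H(A) = 2.1001 bits
  H(B) = 2.3219 bits
  H(C) = 1.2787 bits

Ranking: B > A > C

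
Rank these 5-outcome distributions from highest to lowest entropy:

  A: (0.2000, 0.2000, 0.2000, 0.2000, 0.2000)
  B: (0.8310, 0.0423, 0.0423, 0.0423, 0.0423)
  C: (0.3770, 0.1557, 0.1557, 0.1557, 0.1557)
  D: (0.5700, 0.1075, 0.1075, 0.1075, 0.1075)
A > C > D > B

Key insight: Entropy is maximized by uniform distributions and minimized by concentrated distributions.

Entropies:
  H(A) = 2.3219 bits
  H(B) = 0.9934 bits
  H(C) = 2.2019 bits
  H(D) = 1.8458 bits

Ranking: A > C > D > B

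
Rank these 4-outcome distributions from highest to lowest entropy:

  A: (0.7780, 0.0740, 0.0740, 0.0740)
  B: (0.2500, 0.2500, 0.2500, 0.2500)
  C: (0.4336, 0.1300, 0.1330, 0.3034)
B > C > A

Key insight: Entropy is maximized by uniform distributions and minimized by concentrated distributions.

- Uniform distributions have maximum entropy log₂(4) = 2.0000 bits
- The more "peaked" or concentrated a distribution, the lower its entropy

Entropies:
  H(A) = 1.1157 bits
  H(B) = 2.0000 bits
  H(C) = 1.8145 bits

Ranking: B > C > A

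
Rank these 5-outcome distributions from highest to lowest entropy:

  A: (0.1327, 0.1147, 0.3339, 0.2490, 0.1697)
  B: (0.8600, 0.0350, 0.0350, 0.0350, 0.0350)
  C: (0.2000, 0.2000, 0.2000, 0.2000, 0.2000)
C > A > B

Key insight: Entropy is maximized by uniform distributions and minimized by concentrated distributions.

- Uniform distributions have maximum entropy log₂(5) = 2.3219 bits
- The more "peaked" or concentrated a distribution, the lower its entropy

Entropies:
  H(A) = 2.2071 bits
  H(B) = 0.8642 bits
  H(C) = 2.3219 bits

Ranking: C > A > B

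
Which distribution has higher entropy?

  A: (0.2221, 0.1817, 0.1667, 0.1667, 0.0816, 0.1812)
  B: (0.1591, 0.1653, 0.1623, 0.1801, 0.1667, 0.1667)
B

Both distributions are close to uniform, making this a harder comparison.

H(A) = 2.5325 bits
H(B) = 2.5839 bits

The distribution closer to uniform has higher entropy.
Answer: B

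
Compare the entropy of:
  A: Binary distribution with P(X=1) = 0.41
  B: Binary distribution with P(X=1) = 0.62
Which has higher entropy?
A

For binary distributions, entropy is maximized at p=0.5 and decreases as p moves toward 0 or 1.

H(A) = H(0.41) = 0.9765 bits
H(B) = H(0.62) = 0.9580 bits

Distribution A (p=0.41) is closer to uniform (p=0.5), so it has higher entropy.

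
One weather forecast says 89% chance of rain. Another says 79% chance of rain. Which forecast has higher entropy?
79% forecast

Treat each forecast as a Bernoulli distribution. Binary entropy is maximized at p=0.5 and falls off symmetrically toward 0 or 1. The 79% forecast is closer to 50%, so it is more uncertain. H(89%) ≈ 0.500 bits, H(79%) ≈ 0.741 bits.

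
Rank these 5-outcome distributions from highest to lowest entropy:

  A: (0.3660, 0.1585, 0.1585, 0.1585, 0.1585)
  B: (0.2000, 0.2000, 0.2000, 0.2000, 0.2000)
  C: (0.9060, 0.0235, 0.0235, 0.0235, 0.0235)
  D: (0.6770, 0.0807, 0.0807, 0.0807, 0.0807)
B > A > D > C

Key insight: Entropy is maximized by uniform distributions and minimized by concentrated distributions.

Entropies:
  H(A) = 2.2156 bits
  H(B) = 2.3219 bits
  H(C) = 0.6377 bits
  H(D) = 1.5536 bits

Ranking: B > A > D > C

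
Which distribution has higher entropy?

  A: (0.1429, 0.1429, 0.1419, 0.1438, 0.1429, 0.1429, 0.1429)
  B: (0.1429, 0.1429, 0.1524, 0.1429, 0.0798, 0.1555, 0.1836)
A

Both distributions are close to uniform, making this a harder comparison.

H(A) = 2.8073 bits
H(B) = 2.7745 bits

The distribution closer to uniform has higher entropy.
Answer: A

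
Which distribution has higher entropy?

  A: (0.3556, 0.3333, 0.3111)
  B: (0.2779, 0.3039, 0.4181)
A

Both distributions are close to uniform, making this a harder comparison.

H(A) = 1.5828 bits
H(B) = 1.5616 bits

The distribution closer to uniform has higher entropy.
Answer: A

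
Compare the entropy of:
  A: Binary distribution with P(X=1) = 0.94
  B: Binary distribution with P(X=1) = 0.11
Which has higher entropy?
B

For binary distributions, entropy is maximized at p=0.5 and decreases as p moves toward 0 or 1.

H(A) = H(0.94) = 0.3274 bits
H(B) = H(0.11) = 0.4999 bits

Distribution B (p=0.11) is closer to uniform (p=0.5), so it has higher entropy.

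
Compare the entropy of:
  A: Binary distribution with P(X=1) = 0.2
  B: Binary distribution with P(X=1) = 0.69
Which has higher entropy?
B

For binary distributions, entropy is maximized at p=0.5 and decreases as p moves toward 0 or 1.

H(A) = H(0.2) = 0.7219 bits
H(B) = H(0.69) = 0.8932 bits

Distribution B (p=0.69) is closer to uniform (p=0.5), so it has higher entropy.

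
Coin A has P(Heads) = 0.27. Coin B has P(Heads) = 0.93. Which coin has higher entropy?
A

For binary distributions, entropy is maximized at p=0.5 and decreases as p moves toward 0 or 1.

H(A) = H(0.27) = 0.8415 bits
H(B) = H(0.93) = 0.3659 bits

Distribution A (p=0.27) is closer to uniform (p=0.5), so it has higher entropy.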